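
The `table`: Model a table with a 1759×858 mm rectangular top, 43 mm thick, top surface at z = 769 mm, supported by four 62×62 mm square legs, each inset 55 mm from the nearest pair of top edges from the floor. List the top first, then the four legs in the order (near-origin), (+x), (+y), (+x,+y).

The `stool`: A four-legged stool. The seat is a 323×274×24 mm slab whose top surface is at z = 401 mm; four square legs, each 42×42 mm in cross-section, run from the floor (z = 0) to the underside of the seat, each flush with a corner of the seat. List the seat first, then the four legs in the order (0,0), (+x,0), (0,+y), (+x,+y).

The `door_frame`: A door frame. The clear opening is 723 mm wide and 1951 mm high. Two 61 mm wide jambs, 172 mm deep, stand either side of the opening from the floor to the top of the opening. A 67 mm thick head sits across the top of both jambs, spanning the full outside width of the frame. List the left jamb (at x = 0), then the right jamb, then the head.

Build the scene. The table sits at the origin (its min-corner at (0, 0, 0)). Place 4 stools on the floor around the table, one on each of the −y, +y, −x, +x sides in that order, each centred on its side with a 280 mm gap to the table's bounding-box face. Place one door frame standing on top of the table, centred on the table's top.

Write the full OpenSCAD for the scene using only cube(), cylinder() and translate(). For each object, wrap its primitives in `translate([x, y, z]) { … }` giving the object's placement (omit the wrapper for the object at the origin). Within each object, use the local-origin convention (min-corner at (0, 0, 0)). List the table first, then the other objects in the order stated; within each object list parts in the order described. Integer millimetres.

translate([0, 0, 726]) cube([1759, 858, 43]);
translate([55, 55, 0]) cube([62, 62, 726]);
translate([1642, 55, 0]) cube([62, 62, 726]);
translate([55, 741, 0]) cube([62, 62, 726]);
translate([1642, 741, 0]) cube([62, 62, 726]);
translate([718, -554, 0]) {
  translate([0, 0, 377]) cube([323, 274, 24]);
  cube([42, 42, 377]);
  translate([281, 0, 0]) cube([42, 42, 377]);
  translate([0, 232, 0]) cube([42, 42, 377]);
  translate([281, 232, 0]) cube([42, 42, 377]);
}
translate([718, 1138, 0]) {
  translate([0, 0, 377]) cube([323, 274, 24]);
  cube([42, 42, 377]);
  translate([281, 0, 0]) cube([42, 42, 377]);
  translate([0, 232, 0]) cube([42, 42, 377]);
  translate([281, 232, 0]) cube([42, 42, 377]);
}
translate([-603, 292, 0]) {
  translate([0, 0, 377]) cube([323, 274, 24]);
  cube([42, 42, 377]);
  translate([281, 0, 0]) cube([42, 42, 377]);
  translate([0, 232, 0]) cube([42, 42, 377]);
  translate([281, 232, 0]) cube([42, 42, 377]);
}
translate([2039, 292, 0]) {
  translate([0, 0, 377]) cube([323, 274, 24]);
  cube([42, 42, 377]);
  translate([281, 0, 0]) cube([42, 42, 377]);
  translate([0, 232, 0]) cube([42, 42, 377]);
  translate([281, 232, 0]) cube([42, 42, 377]);
}
translate([457, 343, 769]) {
  cube([61, 172, 1951]);
  translate([784, 0, 0]) cube([61, 172, 1951]);
  translate([0, 0, 1951]) cube([845, 172, 67]);
}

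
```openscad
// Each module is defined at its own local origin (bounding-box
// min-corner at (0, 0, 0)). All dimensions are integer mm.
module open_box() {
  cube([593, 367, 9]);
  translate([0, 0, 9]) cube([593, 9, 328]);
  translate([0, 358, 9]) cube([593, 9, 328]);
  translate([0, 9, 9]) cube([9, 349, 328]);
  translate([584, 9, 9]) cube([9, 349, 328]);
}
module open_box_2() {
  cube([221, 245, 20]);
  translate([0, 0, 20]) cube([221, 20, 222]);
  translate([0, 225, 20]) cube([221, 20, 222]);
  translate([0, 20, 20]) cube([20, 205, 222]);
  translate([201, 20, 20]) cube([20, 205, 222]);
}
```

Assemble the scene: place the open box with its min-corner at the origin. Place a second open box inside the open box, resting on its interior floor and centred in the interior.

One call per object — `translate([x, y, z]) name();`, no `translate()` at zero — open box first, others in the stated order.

open_box();
translate([186, 61, 9]) open_box_2();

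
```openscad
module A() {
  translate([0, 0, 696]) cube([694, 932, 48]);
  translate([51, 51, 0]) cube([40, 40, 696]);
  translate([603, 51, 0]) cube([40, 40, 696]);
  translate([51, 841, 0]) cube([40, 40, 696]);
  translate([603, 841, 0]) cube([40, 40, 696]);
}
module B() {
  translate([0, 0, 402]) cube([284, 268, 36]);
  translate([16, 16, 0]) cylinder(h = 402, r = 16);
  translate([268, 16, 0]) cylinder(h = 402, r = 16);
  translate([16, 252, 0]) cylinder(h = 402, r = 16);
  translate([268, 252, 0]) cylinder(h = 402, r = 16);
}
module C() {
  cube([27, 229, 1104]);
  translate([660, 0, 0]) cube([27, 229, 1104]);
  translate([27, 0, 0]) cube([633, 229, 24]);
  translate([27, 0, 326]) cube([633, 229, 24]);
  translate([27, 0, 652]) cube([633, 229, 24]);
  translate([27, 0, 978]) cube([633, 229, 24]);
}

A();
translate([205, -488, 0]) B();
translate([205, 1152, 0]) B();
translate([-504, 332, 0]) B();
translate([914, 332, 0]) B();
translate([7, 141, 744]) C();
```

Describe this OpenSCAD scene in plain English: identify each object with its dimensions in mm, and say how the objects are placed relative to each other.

A is a table: top 694 mm (x) × 932 mm (y), 48 mm thick, upper face at z = 744 mm, on four 40×40 mm square legs, each inset 51 mm from the nearest pair of top edges, running from z = 0 to the bottom of the top.

B is a four-legged stool. The seat is a 284×268×36 mm slab whose top surface is at z = 438 mm; four round legs, each 32 mm in diameter, run from the floor (z = 0) to the underside of the seat, each leg's axis is inset half a diameter from the nearest pair of seat edges (so the leg's bounding box is flush with the corner).

C is a bookshelf 687 mm wide overall, 229 mm deep and 1104 mm tall. The two sides are 27 mm thick vertical panels. 4 horizontal shelves of 24 mm thickness span between the inner faces of the sides; the lowest shelf sits on the floor and shelves are stacked with a clear vertical gap of 302 mm between each pair.

Four stools sit around the table at the −y, +y, −x, +x sides. The bookshelf is on top of the table.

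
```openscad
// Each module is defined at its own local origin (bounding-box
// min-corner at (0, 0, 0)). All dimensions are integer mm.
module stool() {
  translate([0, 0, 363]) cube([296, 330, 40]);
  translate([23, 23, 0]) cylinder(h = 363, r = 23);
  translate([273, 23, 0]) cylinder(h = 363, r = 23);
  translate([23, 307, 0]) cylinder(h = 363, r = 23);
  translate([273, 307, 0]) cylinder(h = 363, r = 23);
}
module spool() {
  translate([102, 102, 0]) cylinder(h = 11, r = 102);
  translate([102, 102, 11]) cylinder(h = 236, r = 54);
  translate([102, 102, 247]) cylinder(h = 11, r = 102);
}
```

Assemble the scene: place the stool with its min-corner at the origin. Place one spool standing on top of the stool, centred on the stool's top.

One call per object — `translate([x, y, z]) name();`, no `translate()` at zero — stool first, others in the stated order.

stool();
translate([46, 63, 403]) spool();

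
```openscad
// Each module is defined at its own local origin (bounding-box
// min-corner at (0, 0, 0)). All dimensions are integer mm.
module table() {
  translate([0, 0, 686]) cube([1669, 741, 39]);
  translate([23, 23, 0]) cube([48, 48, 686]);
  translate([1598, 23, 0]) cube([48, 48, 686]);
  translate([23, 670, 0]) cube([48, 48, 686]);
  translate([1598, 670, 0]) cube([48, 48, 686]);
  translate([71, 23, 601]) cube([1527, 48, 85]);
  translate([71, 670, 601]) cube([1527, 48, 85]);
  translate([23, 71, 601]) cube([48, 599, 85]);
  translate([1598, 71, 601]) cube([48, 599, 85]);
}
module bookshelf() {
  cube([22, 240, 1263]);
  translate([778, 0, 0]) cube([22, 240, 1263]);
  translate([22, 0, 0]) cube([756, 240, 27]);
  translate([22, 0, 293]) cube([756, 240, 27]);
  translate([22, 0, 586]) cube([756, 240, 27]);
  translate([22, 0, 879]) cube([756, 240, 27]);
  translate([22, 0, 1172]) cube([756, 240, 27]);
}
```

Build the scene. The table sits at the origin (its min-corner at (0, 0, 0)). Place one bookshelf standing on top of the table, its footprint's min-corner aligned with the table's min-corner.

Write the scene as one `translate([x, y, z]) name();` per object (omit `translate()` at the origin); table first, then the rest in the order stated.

table();
translate([0, 0, 725]) bookshelf();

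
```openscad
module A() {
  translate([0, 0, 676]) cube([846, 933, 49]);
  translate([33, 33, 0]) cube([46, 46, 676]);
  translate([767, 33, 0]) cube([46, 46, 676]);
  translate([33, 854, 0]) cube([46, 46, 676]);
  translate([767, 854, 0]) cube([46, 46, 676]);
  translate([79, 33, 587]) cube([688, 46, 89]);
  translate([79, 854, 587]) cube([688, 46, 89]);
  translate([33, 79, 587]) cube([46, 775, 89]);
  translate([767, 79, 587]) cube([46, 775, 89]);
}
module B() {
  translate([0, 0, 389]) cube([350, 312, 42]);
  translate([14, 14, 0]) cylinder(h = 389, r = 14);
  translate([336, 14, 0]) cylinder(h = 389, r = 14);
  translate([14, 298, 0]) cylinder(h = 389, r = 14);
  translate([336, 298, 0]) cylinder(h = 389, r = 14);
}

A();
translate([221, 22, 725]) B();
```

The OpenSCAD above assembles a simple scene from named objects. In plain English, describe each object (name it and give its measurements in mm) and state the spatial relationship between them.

A is a table with a 846×933 mm rectangular top, 49 mm thick, top surface at z = 725 mm, supported by four 46×46 mm square legs, each inset 33 mm from the nearest pair of top edges, running from the floor. Four apron rails, 46 mm thick and 89 mm tall, run between adjacent legs with their top edges flush with the underside of the top and their outer faces flush with the legs' outer faces.

B is a four-legged stool. The seat is 350×312 mm, 42 mm thick, top at z = 431 mm. It stands on four round legs, each 28 mm in diameter, from z = 0 to the seat underside, each leg's axis is inset half a diameter from the nearest pair of seat edges (so the leg's bounding box is flush with the corner).

The stool is on top of the table.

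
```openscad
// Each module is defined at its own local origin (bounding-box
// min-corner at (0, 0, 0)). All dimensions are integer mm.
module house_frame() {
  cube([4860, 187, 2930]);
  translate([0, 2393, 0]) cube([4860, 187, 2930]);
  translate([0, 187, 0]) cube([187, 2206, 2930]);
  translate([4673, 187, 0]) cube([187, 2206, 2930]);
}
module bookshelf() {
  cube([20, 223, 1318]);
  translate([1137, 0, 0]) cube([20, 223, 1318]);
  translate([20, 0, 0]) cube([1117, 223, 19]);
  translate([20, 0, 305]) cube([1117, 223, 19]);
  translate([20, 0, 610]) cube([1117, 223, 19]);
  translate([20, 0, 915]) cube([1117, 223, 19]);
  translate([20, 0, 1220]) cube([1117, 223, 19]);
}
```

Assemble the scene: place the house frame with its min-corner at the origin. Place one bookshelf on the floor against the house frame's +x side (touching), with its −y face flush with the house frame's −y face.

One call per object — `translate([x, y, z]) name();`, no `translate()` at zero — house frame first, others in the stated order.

house_frame();
translate([4860, 0, 0]) bookshelf();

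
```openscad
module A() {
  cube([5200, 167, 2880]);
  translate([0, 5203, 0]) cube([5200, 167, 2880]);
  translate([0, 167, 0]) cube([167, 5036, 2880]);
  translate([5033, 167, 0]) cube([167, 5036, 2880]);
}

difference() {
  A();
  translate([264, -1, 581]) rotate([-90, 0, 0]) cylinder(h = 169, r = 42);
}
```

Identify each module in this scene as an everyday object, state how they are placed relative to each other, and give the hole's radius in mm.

A is a house frame. The house frame has a circular hole through its front wall. The hole's radius is 42 mm.

The subtracted cylinder has r = 42 mm.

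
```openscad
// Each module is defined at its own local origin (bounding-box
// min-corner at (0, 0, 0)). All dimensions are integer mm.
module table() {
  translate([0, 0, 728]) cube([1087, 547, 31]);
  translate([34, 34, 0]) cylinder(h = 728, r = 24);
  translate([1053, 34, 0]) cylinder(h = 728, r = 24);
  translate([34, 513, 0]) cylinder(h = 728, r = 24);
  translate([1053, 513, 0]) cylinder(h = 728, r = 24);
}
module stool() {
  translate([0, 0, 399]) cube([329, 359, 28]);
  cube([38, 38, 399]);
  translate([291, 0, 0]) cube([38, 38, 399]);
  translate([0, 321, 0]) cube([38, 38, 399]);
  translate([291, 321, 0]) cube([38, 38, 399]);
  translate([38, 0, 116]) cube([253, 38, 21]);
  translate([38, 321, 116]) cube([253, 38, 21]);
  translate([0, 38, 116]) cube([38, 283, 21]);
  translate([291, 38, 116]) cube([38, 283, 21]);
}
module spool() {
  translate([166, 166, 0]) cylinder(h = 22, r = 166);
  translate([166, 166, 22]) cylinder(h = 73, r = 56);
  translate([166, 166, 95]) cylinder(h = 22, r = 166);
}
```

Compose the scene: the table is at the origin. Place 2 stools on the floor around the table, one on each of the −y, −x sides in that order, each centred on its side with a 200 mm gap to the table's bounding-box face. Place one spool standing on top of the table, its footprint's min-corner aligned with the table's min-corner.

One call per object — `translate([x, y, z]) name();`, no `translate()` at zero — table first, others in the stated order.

table();
translate([379, -559, 0]) stool();
translate([-529, 94, 0]) stool();
translate([0, 0, 759]) spool();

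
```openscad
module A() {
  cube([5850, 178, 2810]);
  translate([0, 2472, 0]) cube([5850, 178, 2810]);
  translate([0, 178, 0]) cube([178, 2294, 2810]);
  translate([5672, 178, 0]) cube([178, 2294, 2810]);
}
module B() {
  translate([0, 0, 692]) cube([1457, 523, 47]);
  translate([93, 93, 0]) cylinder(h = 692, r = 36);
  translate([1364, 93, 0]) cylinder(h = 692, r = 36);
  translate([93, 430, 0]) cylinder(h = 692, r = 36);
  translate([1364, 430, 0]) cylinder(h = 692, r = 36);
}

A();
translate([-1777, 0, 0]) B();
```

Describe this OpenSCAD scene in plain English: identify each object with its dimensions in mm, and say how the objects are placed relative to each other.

A is a box-shaped house frame (walls only): outside footprint 5850×2650 mm, wall height 2810 mm, wall thickness 178 mm. The two y-facing walls run the full x-width; the two x-facing walls fit between the inner faces of the y-facing walls.

B is a rectangular dining table. The top is 1457×523×47 mm with its upper surface at z = 739 mm. It stands on four round legs of 72 mm diameter, each leg's bounding box inset 57 mm from the nearest pair of top edges, running from the floor to the underside of the top.

The table is on the floor beside the house frame on its −x side.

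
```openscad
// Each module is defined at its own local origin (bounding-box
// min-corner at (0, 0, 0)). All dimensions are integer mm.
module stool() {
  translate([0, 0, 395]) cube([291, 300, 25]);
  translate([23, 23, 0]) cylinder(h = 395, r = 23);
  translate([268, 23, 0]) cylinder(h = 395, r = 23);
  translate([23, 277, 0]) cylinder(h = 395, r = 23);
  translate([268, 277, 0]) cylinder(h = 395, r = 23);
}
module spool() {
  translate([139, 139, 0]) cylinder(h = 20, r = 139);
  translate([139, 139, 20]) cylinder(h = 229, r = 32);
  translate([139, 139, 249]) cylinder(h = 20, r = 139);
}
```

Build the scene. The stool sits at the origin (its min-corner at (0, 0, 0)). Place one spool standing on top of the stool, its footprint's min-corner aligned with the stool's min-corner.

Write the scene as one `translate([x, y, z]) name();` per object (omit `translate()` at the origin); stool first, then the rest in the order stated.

stool();
translate([0, 0, 420]) spool();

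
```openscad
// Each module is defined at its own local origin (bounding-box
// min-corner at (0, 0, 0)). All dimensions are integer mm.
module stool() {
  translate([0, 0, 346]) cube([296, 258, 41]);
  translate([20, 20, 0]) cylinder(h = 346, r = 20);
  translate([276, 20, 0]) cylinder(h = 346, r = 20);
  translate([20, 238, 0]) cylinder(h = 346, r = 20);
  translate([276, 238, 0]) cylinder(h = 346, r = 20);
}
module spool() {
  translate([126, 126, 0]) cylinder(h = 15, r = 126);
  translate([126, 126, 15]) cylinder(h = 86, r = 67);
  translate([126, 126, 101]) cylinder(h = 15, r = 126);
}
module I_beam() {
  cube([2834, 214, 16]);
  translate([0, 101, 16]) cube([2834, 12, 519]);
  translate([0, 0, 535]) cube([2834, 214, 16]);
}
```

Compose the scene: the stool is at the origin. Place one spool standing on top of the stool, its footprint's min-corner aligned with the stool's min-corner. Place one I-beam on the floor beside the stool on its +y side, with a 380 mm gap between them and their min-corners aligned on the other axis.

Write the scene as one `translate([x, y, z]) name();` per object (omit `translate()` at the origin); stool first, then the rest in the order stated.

stool();
translate([0, 0, 387]) spool();
translate([0, 638, 0]) I_beam();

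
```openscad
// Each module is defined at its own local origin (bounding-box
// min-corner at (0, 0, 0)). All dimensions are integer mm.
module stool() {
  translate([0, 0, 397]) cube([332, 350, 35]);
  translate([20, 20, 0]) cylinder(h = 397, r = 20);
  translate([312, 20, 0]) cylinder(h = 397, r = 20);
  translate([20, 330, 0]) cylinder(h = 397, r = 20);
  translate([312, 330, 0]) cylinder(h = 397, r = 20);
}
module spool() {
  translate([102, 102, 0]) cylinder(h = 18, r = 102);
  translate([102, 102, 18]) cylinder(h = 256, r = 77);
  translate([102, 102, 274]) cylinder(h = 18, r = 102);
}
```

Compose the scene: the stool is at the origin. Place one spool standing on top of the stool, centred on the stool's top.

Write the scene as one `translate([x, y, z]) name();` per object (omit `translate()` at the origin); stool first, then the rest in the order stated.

stool();
translate([64, 73, 432]) spool();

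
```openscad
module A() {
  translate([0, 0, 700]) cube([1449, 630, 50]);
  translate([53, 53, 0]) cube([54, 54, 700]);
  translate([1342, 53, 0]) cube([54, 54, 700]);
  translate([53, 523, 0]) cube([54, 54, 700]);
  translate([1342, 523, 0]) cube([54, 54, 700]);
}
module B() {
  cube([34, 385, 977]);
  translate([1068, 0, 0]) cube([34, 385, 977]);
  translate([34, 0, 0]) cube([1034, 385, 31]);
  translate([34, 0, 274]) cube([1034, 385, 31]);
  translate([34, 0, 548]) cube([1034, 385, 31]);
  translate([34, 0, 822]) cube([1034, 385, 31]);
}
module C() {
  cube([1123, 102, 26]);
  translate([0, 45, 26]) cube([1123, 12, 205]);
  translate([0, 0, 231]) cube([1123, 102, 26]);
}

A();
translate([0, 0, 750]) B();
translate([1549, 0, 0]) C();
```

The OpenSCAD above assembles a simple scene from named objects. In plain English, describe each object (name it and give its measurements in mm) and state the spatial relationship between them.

A is a table with a 1449×630 mm rectangular top, 50 mm thick, top surface at z = 750 mm, supported by four 54×54 mm square legs, each inset 53 mm from the nearest pair of top edges, running from the floor.

B is an open bookshelf. Two side panels, each 34 mm thick, 385 mm deep and 977 mm tall, stand 1102 mm apart (outside-to-outside). Between them sit 4 shelves, each 31 mm thick and 385 mm deep, spanning the full gap between the sides. The bottom shelf rests on the floor (its underside at z = 0) and the clear gap between one shelf's top and the next shelf's underside is 243 mm.

C is an I-beam lying along x, 1123 mm long. Overall section height 257 mm. Two flanges 102 mm wide (y) and 26 mm thick, one on the floor and one at the top; a web 12 mm thick runs between them, centred on the flange width.

The bookshelf is on top of the table. The I-beam is on the floor beside the table on its +x side.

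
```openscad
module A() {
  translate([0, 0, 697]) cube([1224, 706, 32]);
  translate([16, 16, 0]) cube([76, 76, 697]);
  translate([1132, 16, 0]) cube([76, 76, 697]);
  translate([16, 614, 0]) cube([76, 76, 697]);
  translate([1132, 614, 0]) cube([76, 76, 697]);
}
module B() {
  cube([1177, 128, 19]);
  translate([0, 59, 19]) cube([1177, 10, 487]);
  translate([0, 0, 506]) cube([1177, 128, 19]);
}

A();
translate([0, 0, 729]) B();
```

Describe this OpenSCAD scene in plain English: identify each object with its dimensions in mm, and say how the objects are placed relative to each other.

A is a table: top 1224 mm (x) × 706 mm (y), 32 mm thick, upper face at z = 729 mm, on four 76×76 mm square legs, each inset 16 mm from the nearest pair of top edges, running from z = 0 to the bottom of the top.

B is an I-beam lying along x, 1177 mm long. Overall section height 525 mm. Two flanges 128 mm wide (y) and 19 mm thick, one on the floor and one at the top; a web 10 mm thick runs between them, centred on the flange width.

The I-beam is on top of the table.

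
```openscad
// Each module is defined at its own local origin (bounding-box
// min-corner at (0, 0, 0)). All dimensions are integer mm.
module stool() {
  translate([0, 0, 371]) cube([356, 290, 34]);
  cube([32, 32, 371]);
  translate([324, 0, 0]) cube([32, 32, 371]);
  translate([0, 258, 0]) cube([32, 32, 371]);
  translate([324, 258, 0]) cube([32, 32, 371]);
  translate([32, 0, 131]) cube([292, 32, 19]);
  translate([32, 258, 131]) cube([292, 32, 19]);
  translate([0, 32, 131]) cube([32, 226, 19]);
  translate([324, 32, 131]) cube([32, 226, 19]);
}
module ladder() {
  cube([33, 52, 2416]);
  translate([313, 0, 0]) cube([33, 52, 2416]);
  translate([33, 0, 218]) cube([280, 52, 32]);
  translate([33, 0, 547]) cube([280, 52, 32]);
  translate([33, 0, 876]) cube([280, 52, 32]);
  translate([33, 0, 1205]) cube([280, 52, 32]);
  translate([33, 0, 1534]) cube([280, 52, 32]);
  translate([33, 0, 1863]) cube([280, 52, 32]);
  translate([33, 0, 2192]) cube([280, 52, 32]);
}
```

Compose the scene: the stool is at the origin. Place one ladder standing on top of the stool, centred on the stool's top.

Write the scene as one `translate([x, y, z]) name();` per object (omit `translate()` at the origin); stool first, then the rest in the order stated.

stool();
translate([5, 119, 405]) ladder();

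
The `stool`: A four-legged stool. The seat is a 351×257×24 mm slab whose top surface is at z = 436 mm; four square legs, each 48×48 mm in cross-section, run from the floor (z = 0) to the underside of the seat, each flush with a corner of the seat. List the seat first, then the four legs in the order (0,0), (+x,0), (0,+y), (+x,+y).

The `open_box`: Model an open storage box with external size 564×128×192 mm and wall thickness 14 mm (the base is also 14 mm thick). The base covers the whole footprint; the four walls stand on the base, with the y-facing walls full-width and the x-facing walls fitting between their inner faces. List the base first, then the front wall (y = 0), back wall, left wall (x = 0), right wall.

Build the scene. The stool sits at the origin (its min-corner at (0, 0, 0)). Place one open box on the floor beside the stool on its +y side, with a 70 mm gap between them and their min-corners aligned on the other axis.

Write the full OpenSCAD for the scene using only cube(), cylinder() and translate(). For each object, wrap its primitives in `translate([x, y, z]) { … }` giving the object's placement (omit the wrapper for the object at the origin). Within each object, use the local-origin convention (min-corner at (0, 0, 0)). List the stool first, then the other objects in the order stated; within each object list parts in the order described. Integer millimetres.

translate([0, 0, 412]) cube([351, 257, 24]);
cube([48, 48, 412]);
translate([303, 0, 0]) cube([48, 48, 412]);
translate([0, 209, 0]) cube([48, 48, 412]);
translate([303, 209, 0]) cube([48, 48, 412]);
translate([0, 327, 0]) {
  cube([564, 128, 14]);
  translate([0, 0, 14]) cube([564, 14, 178]);
  translate([0, 114, 14]) cube([564, 14, 178]);
  translate([0, 14, 14]) cube([14, 100, 178]);
  translate([550, 14, 14]) cube([14, 100, 178]);
}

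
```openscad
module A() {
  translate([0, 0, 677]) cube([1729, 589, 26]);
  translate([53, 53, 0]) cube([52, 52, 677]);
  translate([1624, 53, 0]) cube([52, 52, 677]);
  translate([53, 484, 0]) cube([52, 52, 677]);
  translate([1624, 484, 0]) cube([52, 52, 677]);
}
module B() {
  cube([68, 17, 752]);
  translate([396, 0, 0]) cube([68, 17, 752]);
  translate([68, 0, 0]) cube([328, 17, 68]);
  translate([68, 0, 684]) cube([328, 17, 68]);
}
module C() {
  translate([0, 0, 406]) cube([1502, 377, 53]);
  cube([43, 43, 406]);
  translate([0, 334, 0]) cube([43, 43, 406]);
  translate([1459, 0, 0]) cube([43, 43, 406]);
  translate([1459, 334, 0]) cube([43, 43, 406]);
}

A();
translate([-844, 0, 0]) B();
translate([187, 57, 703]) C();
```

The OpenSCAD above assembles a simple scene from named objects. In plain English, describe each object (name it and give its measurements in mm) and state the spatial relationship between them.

A is a table: top 1729 mm (x) × 589 mm (y), 26 mm thick, upper face at z = 703 mm, on four 52×52 mm square legs, each inset 53 mm from the nearest pair of top edges, running from z = 0 to the bottom of the top.

B is a rectangular picture frame lying in the x–z plane (depth along y). The opening is 328 mm wide (x) by 616 mm tall (z), surrounded by a border 68 mm wide on all four sides. The frame is 17 mm deep and is made of two full-height vertical stiles with two horizontal rails fitted between them.

C is a bench: a 1502×377 mm seat slab, 53 mm thick, top at z = 459 mm, on four 43×43 mm square legs flush with the seat corners and standing on z = 0.

The picture frame is on the floor beside the table on its −x side. The bench is on top of the table.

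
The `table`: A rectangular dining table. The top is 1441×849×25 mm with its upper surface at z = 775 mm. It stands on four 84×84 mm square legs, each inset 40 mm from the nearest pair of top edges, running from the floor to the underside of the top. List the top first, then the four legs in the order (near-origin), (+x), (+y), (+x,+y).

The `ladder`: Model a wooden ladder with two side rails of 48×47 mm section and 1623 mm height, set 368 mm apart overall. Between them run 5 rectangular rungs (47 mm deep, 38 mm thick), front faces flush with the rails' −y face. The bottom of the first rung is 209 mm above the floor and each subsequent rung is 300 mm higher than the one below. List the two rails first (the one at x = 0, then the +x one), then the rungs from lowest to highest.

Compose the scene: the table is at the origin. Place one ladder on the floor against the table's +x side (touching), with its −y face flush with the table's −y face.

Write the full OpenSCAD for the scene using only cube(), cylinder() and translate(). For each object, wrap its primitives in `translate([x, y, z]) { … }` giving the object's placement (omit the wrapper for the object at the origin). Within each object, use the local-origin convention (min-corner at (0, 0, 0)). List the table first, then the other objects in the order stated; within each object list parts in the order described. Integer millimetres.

translate([0, 0, 750]) cube([1441, 849, 25]);
translate([40, 40, 0]) cube([84, 84, 750]);
translate([1317, 40, 0]) cube([84, 84, 750]);
translate([40, 725, 0]) cube([84, 84, 750]);
translate([1317, 725, 0]) cube([84, 84, 750]);
translate([1441, 0, 0]) {
  cube([48, 47, 1623]);
  translate([320, 0, 0]) cube([48, 47, 1623]);
  translate([48, 0, 209]) cube([272, 47, 38]);
  translate([48, 0, 509]) cube([272, 47, 38]);
  translate([48, 0, 809]) cube([272, 47, 38]);
  translate([48, 0, 1109]) cube([272, 47, 38]);
  translate([48, 0, 1409]) cube([272, 47, 38]);
}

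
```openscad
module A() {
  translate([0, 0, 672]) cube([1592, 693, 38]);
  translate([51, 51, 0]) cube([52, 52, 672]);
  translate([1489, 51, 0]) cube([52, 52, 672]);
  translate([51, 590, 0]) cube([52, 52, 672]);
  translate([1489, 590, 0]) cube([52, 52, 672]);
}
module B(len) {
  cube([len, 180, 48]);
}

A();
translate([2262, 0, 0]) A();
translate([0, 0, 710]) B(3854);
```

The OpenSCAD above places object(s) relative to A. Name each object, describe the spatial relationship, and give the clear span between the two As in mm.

Second table starts at x = 2262; first ends at x = 1592; clear span = 2262 − 1592 = 670 mm.

A is a table. B is a beam. A beam spans the tops of two tables. The clear span between the two tables is 670 mm.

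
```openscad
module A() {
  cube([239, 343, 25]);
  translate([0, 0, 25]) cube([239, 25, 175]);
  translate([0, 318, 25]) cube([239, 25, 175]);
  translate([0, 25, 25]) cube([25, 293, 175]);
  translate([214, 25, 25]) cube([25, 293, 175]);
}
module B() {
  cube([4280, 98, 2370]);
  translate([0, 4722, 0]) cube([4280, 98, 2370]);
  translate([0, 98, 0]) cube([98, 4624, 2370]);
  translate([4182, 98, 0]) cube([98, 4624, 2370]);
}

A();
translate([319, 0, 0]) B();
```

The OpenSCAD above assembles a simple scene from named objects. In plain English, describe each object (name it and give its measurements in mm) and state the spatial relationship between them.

A is an open storage box with external size 239×343×200 mm and wall thickness 25 mm (the base is also 25 mm thick). The base covers the whole footprint; the four walls stand on the base, with the y-facing walls full-width and the x-facing walls fitting between their inner faces.

B is the wall frame of a small rectangular building: four walls, each 2370 mm tall and 98 mm thick, enclosing a footprint 4280 mm (x) by 4820 mm (y) outside-to-outside, with no floor or roof. The front and back walls (the −y and +y sides) span the full width; the two side walls fit between them.

The house frame is on the floor beside the open box on its +x side.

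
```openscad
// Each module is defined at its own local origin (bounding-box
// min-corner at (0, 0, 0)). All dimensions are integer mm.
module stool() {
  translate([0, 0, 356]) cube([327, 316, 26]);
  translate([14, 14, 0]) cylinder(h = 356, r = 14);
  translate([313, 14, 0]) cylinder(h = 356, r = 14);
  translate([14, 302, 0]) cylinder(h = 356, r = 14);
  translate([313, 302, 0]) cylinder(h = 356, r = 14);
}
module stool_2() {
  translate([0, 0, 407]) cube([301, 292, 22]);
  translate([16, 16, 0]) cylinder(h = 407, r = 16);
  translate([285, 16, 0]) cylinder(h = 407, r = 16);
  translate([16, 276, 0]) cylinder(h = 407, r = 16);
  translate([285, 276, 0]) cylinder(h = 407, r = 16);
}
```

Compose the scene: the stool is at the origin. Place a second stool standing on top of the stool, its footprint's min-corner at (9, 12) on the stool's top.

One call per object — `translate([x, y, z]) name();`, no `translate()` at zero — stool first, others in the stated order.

stool();
translate([9, 12, 382]) stool_2();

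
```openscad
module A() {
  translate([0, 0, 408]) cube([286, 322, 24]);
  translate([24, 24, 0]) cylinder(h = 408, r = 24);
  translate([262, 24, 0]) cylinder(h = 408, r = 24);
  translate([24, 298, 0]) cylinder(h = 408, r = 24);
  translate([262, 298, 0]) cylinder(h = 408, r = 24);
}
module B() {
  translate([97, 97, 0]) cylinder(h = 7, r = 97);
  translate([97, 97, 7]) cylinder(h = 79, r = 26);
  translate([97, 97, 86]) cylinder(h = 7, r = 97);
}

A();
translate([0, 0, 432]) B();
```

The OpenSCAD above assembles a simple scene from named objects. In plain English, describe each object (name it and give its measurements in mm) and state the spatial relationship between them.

A is a simple wooden stool: a rectangular seat 286 mm (x) by 322 mm (y), 24 mm thick, top face at z = 432 mm, on four round legs, each 48 mm in diameter. The legs rest on z = 0, each leg's axis is inset half a diameter from the nearest pair of seat edges (so the leg's bounding box is flush with the corner).

B is a spool: two coaxial disc flanges of radius 97 mm and thickness 7 mm, joined by a core cylinder of radius 26 mm and height 79 mm. The lower flange rests on z = 0 and the three cylinders share a vertical axis.

The spool is on top of the stool.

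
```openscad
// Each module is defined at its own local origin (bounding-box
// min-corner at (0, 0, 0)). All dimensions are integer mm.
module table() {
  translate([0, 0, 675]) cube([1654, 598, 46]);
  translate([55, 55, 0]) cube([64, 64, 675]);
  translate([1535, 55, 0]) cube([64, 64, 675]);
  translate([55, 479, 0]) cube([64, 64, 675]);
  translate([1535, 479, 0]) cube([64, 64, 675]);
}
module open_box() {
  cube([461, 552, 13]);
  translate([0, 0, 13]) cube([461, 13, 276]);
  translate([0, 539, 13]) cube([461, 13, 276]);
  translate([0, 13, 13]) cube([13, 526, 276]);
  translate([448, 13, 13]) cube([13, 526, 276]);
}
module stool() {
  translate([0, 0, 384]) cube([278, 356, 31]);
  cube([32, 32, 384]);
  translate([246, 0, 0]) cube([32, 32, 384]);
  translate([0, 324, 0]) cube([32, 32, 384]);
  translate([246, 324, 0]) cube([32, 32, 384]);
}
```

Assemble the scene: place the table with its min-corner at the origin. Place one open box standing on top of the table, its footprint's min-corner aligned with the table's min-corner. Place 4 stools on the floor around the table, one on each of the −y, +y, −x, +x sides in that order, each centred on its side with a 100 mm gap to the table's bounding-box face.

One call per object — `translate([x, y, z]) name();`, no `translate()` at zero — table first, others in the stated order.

table();
translate([0, 0, 721]) open_box();
translate([688, -456, 0]) stool();
translate([688, 698, 0]) stool();
translate([-378, 121, 0]) stool();
translate([1754, 121, 0]) stool();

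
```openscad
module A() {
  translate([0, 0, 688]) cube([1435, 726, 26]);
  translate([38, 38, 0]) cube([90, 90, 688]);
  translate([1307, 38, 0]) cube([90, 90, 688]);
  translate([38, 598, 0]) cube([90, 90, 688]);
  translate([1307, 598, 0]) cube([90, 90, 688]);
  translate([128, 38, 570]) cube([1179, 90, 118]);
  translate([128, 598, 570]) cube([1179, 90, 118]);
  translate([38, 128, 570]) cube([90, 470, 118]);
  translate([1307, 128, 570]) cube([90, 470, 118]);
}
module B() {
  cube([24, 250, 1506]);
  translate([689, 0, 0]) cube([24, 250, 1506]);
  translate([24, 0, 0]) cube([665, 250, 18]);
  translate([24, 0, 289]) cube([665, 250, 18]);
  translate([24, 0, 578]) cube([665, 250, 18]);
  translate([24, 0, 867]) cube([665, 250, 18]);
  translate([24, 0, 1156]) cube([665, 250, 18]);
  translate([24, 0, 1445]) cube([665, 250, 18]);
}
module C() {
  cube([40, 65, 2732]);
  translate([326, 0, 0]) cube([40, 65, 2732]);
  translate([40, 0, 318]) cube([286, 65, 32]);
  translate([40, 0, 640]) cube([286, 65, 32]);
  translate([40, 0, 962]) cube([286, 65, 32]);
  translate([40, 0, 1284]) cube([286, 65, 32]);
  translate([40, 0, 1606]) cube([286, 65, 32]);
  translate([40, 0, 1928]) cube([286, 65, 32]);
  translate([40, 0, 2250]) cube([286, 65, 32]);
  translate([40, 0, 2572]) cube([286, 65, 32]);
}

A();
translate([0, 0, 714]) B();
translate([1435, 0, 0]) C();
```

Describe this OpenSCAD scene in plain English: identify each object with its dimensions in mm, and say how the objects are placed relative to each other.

A is a table with a 1435×726 mm rectangular top, 26 mm thick, top surface at z = 714 mm, supported by four 90×90 mm square legs, each inset 38 mm from the nearest pair of top edges, running from the floor. Four apron rails, 90 mm thick and 118 mm tall, run between adjacent legs with their top edges flush with the underside of the top and their outer faces flush with the legs' outer faces.

B is an open bookshelf. Two side panels, each 24 mm thick, 250 mm deep and 1506 mm tall, stand 713 mm apart (outside-to-outside). Between them sit 6 shelves, each 18 mm thick and 250 mm deep, spanning the full gap between the sides. The bottom shelf rests on the floor (its underside at z = 0) and the clear gap between one shelf's top and the next shelf's underside is 271 mm.

C is a wooden ladder with two side rails of 40×65 mm section and 2732 mm height, set 366 mm apart overall. Between them run 8 rectangular rungs (65 mm deep, 32 mm thick), front faces flush with the rails' −y face. The bottom of the first rung is 318 mm above the floor and each subsequent rung is 322 mm higher than the one below.

The bookshelf is on top of the table. The ladder is against the table's +x side, with their −y faces flush.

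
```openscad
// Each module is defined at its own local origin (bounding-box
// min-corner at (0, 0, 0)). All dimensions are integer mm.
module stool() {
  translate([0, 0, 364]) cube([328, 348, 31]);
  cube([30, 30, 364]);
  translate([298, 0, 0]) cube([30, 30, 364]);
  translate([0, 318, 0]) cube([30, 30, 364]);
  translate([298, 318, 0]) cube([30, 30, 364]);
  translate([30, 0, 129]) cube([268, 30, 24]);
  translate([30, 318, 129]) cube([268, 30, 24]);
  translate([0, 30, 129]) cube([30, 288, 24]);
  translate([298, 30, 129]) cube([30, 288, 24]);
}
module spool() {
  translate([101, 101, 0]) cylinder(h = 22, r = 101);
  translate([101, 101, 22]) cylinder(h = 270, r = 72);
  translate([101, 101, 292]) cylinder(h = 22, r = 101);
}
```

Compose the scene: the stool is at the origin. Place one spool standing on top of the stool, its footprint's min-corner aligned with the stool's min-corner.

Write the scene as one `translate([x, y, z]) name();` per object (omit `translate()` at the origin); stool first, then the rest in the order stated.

stool();
translate([0, 0, 395]) spool();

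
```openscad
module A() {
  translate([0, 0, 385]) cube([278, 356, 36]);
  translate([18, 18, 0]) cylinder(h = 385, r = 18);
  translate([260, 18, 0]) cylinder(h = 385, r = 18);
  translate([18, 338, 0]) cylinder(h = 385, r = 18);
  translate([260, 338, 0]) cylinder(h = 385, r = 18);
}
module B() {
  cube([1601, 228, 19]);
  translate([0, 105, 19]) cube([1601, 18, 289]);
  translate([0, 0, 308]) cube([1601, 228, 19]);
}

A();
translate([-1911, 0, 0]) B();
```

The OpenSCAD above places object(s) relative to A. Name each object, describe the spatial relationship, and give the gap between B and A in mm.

The I-beam's nearest face is 310 mm from the stool's −x face.

A is a stool. B is an I-beam. The I-beam is on the floor beside the stool on its −x side. The gap between the I-beam and the stool is 310 mm.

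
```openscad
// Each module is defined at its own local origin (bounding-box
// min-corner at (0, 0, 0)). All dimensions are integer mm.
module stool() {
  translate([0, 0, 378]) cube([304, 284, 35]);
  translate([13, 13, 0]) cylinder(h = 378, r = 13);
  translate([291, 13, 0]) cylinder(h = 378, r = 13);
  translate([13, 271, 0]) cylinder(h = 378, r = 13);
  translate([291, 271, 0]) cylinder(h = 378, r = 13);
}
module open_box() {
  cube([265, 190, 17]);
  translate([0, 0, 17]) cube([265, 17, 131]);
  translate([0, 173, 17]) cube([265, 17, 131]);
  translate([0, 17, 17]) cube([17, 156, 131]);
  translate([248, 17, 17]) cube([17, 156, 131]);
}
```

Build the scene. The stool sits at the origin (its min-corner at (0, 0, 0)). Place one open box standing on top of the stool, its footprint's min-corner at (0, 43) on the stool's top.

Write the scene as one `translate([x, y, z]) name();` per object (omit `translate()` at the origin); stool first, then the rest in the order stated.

stool();
translate([0, 43, 413]) open_box();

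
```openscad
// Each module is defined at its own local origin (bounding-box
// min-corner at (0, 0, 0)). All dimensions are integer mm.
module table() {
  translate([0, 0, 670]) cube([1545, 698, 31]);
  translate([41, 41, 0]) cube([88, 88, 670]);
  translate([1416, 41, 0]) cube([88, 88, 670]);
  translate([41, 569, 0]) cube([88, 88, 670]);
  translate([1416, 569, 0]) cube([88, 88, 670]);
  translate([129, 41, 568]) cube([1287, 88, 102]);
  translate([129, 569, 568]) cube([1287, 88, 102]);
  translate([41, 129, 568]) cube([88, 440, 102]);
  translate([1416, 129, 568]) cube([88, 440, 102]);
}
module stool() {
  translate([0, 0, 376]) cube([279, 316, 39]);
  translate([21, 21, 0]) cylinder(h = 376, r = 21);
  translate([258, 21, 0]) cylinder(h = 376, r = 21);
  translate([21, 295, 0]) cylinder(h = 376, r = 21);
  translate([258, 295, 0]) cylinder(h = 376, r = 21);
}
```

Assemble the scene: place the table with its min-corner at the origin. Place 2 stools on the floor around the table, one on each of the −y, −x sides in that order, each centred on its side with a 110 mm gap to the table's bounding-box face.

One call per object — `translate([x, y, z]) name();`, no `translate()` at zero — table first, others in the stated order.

table();
translate([633, -426, 0]) stool();
translate([-389, 191, 0]) stool();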